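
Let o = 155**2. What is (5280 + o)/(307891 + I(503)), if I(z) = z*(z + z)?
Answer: 29305/813909 ≈ 0.036005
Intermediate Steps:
o = 24025
I(z) = 2*z**2 (I(z) = z*(2*z) = 2*z**2)
(5280 + o)/(307891 + I(503)) = (5280 + 24025)/(307891 + 2*503**2) = 29305/(307891 + 2*253009) = 29305/(307891 + 506018) = 29305/813909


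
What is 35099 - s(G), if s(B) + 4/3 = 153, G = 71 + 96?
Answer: 104842/3 ≈ 34947.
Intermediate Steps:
G = 167
s(B) = 455/3 (s(B) = -4/3 + 153 = 455/3)
35099 - s(G) = 35099 - 1*455/3 = 35099 - 455/3 = 104842/3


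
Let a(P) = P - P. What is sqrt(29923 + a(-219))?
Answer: sqrt(29923) ≈ 172.98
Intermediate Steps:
a(P) = 0
sqrt(29923 + a(-219)) = sqrt(29923 + 0) = sqrt(29923)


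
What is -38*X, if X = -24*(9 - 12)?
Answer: -2736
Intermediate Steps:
X = 72 (X = -24*(-3) = 72)
-38*X = -38*72 = -2736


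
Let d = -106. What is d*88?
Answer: -9328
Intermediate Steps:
d*88 = -106*88 = -9328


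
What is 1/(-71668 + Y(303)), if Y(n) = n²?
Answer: 1/20141 ≈ 4.9650e-5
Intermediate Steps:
1/(-71668 + Y(303)) = 1/(-71668 + 303²) = 1/(-71668 + 91809) = 1/20141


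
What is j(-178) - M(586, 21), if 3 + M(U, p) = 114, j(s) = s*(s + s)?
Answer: 63257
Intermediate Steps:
j(s) = 2*s² (j(s) = s*(2*s) = 2*s²)
M(U, p) = 111 (M(U, p) = -3 + 114 = 111)
j(-178) - M(586, 21) = 2*(-178)² - 1*111 = 2*31684 - 111 = 63368 - 111 = 63257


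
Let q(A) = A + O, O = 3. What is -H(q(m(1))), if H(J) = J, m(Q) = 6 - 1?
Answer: -8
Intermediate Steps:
m(Q) = 5
q(A) = 3 + A (q(A) = A + 3 = 3 + A)
-H(q(m(1))) = -(3 + 5) = -1*8 = -8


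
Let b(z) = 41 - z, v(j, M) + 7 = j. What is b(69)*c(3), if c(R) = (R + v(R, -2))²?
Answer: -28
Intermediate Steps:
v(j, M) = -7 + j
c(R) = (-7 + 2*R)² (c(R) = (R + (-7 + R))² = (-7 + 2*R)²)
b(69)*c(3) = (41 - 1*69)*(-7 + 2*3)² = (41 - 69)*(-7 + 6)² = -28*(-1)² = -28*1 = -28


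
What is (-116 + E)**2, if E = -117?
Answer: 54289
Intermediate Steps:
(-116 + E)**2 = (-116 - 117)**2 = (-233)**2 = 54289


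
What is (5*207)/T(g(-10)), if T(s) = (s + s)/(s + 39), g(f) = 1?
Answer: 20700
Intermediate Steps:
T(s) = 2*s/(39 + s) (T(s) = (2*s)/(39 + s) = 2*s/(39 + s))
(5*207)/T(g(-10)) = (5*207)/((2*1/(39 + 1))) = 1035/((2*1/40)) = 1035/((2*1*(1/40))) = 1035/(1/20) = 1035*20 = 20700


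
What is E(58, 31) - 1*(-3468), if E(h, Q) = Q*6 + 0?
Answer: 3654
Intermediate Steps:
E(h, Q) = 6*Q (E(h, Q) = 6*Q + 0 = 6*Q)
E(58, 31) - 1*(-3468) = 6*31 - 1*(-3468) = 186 + 3468 = 3654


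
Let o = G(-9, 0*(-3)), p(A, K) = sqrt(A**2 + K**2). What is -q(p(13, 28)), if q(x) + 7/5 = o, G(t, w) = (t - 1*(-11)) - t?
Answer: -48/5 ≈ -9.6000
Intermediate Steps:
G(t, w) = 11 (G(t, w) = (t + 11) - t = (11 + t) - t = 11)
o = 11
q(x) = 48/5 (q(x) = -7/5 + 11 = 48/5)
-q(p(13, 28)) = -1*48/5 = -48/5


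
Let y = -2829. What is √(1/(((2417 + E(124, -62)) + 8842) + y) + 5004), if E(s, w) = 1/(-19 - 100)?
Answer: √5035765724352355/1003169 ≈ 70.739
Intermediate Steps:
E(s, w) = -1/119 (E(s, w) = 1/(-119) = -1/119)
√(1/(((2417 + E(124, -62)) + 8842) + y) + 5004) = √(1/(((2417 - 1/119) + 8842) - 2829) + 5004) = √(1/((287622/119 + 8842) - 2829) + 5004) = √(1/(1339820/119 - 2829) + 5004) = √(1/(1003169/119) + 5004) = √(119/1003169 + 5004) = √(5019857795/1003169) = √5035765724352355/1003169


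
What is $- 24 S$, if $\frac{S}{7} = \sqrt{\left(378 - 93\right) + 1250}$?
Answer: $- 168 \sqrt{1535} \approx -6582.1$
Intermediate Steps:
$S = 7 \sqrt{1535}$ ($S = 7 \sqrt{\left(378 - 93\right) + 1250} = 7 \sqrt{285 + 1250} = 7 \sqrt{1535} \approx 274.25$)
$- 24 S = - 24 \cdot 7 \sqrt{1535} = - 168 \sqrt{1535}$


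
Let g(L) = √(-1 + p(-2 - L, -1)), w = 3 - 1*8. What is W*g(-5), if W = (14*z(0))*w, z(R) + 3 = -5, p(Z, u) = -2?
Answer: 560*I*√3 ≈ 969.95*I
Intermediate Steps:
z(R) = -8 (z(R) = -3 - 5 = -8)
w = -5 (w = 3 - 8 = -5)
g(L) = I*√3 (g(L) = √(-1 - 2) = √(-3) = I*√3)
W = 560 (W = (14*(-8))*(-5) = -112*(-5) = 560)
W*g(-5) = 560*(I*√3) = 560*I*√3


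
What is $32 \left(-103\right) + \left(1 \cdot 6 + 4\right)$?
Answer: $-3286$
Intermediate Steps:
$32 \left(-103\right) + \left(1 \cdot 6 + 4\right) = -3296 + \left(6 + 4\right) = -3296 + 10 = -3286$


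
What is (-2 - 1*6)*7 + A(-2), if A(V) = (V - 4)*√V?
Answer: -56 - 6*I*√2 ≈ -56.0 - 8.4853*I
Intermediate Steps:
A(V) = √V*(-4 + V) (A(V) = (-4 + V)*√V = √V*(-4 + V))
(-2 - 1*6)*7 + A(-2) = (-2 - 1*6)*7 + √(-2)*(-4 - 2) = (-2 - 6)*7 + (I*√2)*(-6) = -8*7 - 6*I*√2 = -56 - 6*I*√2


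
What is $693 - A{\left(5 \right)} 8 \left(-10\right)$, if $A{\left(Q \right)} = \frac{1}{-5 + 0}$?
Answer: $677$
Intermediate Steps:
$A{\left(Q \right)} = - \frac{1}{5}$ ($A{\left(Q \right)} = \frac{1}{-5} = - \frac{1}{5}$)
$693 - A{\left(5 \right)} 8 \left(-10\right) = 693 - \left(- \frac{1}{5}\right) 8 \left(-10\right) = 693 - \left(- \frac{8}{5}\right) \left(-10\right) = 693 - 16 = 677$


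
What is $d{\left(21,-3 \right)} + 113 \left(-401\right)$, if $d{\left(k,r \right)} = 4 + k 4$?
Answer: $-45225$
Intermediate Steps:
$d{\left(k,r \right)} = 4 + 4 k$
$d{\left(21,-3 \right)} + 113 \left(-401\right) = \left(4 + 4 \cdot 21\right) + 113 \left(-401\right) = \left(4 + 84\right) - 45313 = 88 - 45313 = -45225$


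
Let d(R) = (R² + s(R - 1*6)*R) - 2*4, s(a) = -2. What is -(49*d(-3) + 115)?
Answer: -458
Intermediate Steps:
d(R) = -8 + R² - 2*R (d(R) = (R² - 2*R) - 2*4 = (R² - 2*R) - 8 = -8 + R² - 2*R)
-(49*d(-3) + 115) = -(49*(-8 + (-3)² - 2*(-3)) + 115) = -(49*(-8 + 9 + 6) + 115) = -(49*7 + 115) = -(343 + 115) = -1*458 = -458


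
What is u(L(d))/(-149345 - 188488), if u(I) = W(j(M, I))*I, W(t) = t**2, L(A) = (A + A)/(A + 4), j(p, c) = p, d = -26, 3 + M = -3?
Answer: -104/412907 ≈ -0.00025187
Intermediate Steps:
M = -6 (M = -3 - 3 = -6)
L(A) = 2*A/(4 + A) (L(A) = (2*A)/(4 + A) = 2*A/(4 + A))
u(I) = 36*I (u(I) = (-6)**2*I = 36*I)
u(L(d))/(-149345 - 188488) = (36*(2*(-26)/(4 - 26)))/(-149345 - 188488) = (36*(2*(-26)/(-22)))/(-337833) = (36*(2*(-26)*(-1/22)))*(-1/337833) = (36*(26/11))*(-1/337833) = (936/11)*(-1/337833) = -104/412907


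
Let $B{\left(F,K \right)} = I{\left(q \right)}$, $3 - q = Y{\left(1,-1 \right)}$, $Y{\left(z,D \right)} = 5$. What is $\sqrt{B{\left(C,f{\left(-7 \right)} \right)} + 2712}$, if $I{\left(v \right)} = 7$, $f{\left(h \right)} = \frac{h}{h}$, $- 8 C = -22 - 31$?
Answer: $\sqrt{2719} \approx 52.144$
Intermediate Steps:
$C = \frac{53}{8}$ ($C = - \frac{-22 - 31}{8} = \left(- \frac{1}{8}\right) \left(-53\right) = \frac{53}{8} \approx 6.625$)
$q = -2$ ($q = 3 - 5 = -2$)
$f{\left(h \right)} = 1$
$B{\left(F,K \right)} = 7$
$\sqrt{B{\left(C,f{\left(-7 \right)} \right)} + 2712} = \sqrt{7 + 2712} = \sqrt{2719}$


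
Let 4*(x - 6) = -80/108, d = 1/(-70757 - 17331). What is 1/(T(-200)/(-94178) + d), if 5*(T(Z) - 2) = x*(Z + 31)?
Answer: 79996676760/164338651 ≈ 486.78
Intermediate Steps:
d = -1/88088 (d = 1/(-88088) = -1/88088 ≈ -1.1352e-5)
x = 157/27 (x = 6 + (-80/108)/4 = 6 + (-80*1/108)/4 = 6 + (1/4)*(-20/27) = 6 - 5/27 = 157/27 ≈ 5.8148)
T(Z) = 5137/135 + 157*Z/135 (T(Z) = 2 + (157*(Z + 31)/27)/5 = 2 + (157*(31 + Z)/27)/5 = 2 + (4867/27 + 157*Z/27)/5 = 2 + (4867/135 + 157*Z/135) = 5137/135 + 157*Z/135)
1/(T(-200)/(-94178) + d) = 1/((5137/135 + (157/135)*(-200))/(-94178) - 1/88088) = 1/((5137/135 - 6280/27)*(-1/94178) - 1/88088) = 1/(-26263/135*(-1/94178) - 1/88088) = 1/(26263/12714030 - 1/88088) = 1/(164338651/79996676760) = 79996676760/164338651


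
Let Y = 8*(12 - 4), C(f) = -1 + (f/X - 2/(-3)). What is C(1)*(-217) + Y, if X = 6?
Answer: 601/6 ≈ 100.17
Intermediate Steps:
C(f) = -1/3 + f/6 (C(f) = -1 + (f/6 - 2/(-3)) = -1 + (f*(1/6) - 2*(-1/3)) = -1 + (f/6 + 2/3) = -1 + (2/3 + f/6) = -1/3 + f/6)
Y = 64 (Y = 8*8 = 64)
C(1)*(-217) + Y = (-1/3 + (1/6)*1)*(-217) + 64 = (-1/3 + 1/6)*(-217) + 64 = -1/6*(-217) + 64 = 217/6 + 64 = 601/6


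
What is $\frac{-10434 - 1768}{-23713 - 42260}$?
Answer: $\frac{12202}{65973} \approx 0.18495$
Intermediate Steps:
$\frac{-10434 - 1768}{-23713 - 42260} = \frac{-10434 - 1768}{-65973} = \left(-12202\right) \left(- \frac{1}{65973}\right) = \frac{12202}{65973}$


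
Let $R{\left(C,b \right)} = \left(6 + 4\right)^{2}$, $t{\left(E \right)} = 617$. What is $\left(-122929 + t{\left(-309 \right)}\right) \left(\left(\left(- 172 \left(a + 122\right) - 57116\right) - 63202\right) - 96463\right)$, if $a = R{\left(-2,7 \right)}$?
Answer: $31185279080$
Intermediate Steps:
$R{\left(C,b \right)} = 100$ ($R{\left(C,b \right)} = 10^{2} = 100$)
$a = 100$
$\left(-122929 + t{\left(-309 \right)}\right) \left(\left(\left(- 172 \left(a + 122\right) - 57116\right) - 63202\right) - 96463\right) = \left(-122929 + 617\right) \left(\left(\left(- 172 \left(100 + 122\right) - 57116\right) - 63202\right) - 96463\right) = - 122312 \left(\left(\left(\left(-172\right) 222 - 57116\right) - 63202\right) - 96463\right) = - 122312 \left(\left(\left(-38184 - 57116\right) - 63202\right) - 96463\right) = - 122312 \left(\left(-95300 - 63202\right) - 96463\right) = - 122312 \left(-158502 - 96463\right) = \left(-122312\right) \left(-254965\right) = 31185279080$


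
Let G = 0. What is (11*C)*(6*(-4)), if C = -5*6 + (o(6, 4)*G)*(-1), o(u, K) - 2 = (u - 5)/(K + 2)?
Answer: 7920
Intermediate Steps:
o(u, K) = 2 + (-5 + u)/(2 + K) (o(u, K) = 2 + (u - 5)/(K + 2) = 2 + (-5 + u)/(2 + K))
C = -30 (C = -5*6 + (((-1 + 6 + 2*4)/(2 + 4))*0)*(-1) = -30 + (((-1 + 6 + 8)/6)*0)*(-1) = -30 + (((⅙)*13)*0)*(-1) = -30 + ((13/6)*0)*(-1) = -30 + 0*(-1) = -30 + 0 = -30)
(11*C)*(6*(-4)) = (11*(-30))*(6*(-4)) = -330*(-24) = 7920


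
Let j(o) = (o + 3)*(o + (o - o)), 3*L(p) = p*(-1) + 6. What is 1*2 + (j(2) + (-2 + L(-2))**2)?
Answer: 112/9 ≈ 12.444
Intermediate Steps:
L(p) = 2 - p/3 (L(p) = (p*(-1) + 6)/3 = (-p + 6)/3 = (6 - p)/3 = 2 - p/3)
j(o) = o*(3 + o) (j(o) = (3 + o)*(o + 0) = (3 + o)*o = o*(3 + o))
1*2 + (j(2) + (-2 + L(-2))**2) = 1*2 + (2*(3 + 2) + (-2 + (2 - 1/3*(-2)))**2) = 2 + (2*5 + (-2 + (2 + 2/3))**2) = 2 + (10 + (-2 + 8/3)**2) = 2 + (10 + (2/3)**2) = 2 + (10 + 4/9) = 2 + 94/9 = 112/9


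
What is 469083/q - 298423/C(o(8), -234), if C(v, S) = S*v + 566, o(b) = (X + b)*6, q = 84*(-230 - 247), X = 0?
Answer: 1158995581/71227548 ≈ 16.272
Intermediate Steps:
q = -40068 (q = 84*(-477) = -40068)
o(b) = 6*b (o(b) = (0 + b)*6 = b*6 = 6*b)
C(v, S) = 566 + S*v
469083/q - 298423/C(o(8), -234) = 469083/(-40068) - 298423/(566 - 1404*8) = 469083*(-1/40068) - 298423/(566 - 234*48) = -156361/13356 - 298423/(566 - 11232) = -156361/13356 - 298423/(-10666) = -156361/13356 - 298423*(-1/10666) = -156361/13356 + 298423/10666 = 1158995581/71227548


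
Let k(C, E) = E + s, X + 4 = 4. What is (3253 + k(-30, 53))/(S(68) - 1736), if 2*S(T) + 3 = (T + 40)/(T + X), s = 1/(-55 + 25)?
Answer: -1686043/885720 ≈ -1.9036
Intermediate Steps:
X = 0 (X = -4 + 4 = 0)
s = -1/30 (s = 1/(-30) = -1/30 ≈ -0.033333)
k(C, E) = -1/30 + E (k(C, E) = E - 1/30 = -1/30 + E)
S(T) = -3/2 + (40 + T)/(2*T) (S(T) = -3/2 + ((T + 40)/(T + 0))/2 = -3/2 + ((40 + T)/T)/2 = -3/2 + (40 + T)/(2*T))
(3253 + k(-30, 53))/(S(68) - 1736) = (3253 + (-1/30 + 53))/((20 - 1*68)/68 - 1736) = (3253 + 1589/30)/((20 - 68)/68 - 1736) = 99179/(30*((1/68)*(-48) - 1736)) = 99179/(30*(-12/17 - 1736)) = 99179/(30*(-29524/17)) = (99179/30)*(-17/29524) = -1686043/885720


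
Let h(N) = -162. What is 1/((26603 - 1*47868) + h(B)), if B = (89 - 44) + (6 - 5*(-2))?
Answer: -1/21427 ≈ -4.6670e-5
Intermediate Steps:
B = 61 (B = 45 + (6 + 10) = 45 + 16 = 61)
1/((26603 - 1*47868) + h(B)) = 1/((26603 - 1*47868) - 162) = 1/((26603 - 47868) - 162) = 1/(-21265 - 162) = 1/(-21427) = -1/21427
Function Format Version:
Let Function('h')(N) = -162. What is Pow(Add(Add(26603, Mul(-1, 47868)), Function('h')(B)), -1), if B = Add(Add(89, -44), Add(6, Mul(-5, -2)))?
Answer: Rational(-1, 21427) ≈ -4.6670e-5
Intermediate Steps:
B = 61 (B = Add(45, Add(6, 10)) = Add(45, 16) = 61)
Pow(Add(Add(26603, Mul(-1, 47868)), Function('h')(B)), -1) = Pow(Add(Add(26603, Mul(-1, 47868)), -162), -1) = Pow(Add(Add(26603, -47868), -162), -1) = Pow(Add(-21265, -162), -1) = Pow(-21427, -1) = Rational(-1, 21427)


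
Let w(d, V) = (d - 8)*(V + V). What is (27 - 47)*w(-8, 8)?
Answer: 5120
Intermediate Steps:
w(d, V) = 2*V*(-8 + d) (w(d, V) = (-8 + d)*(2*V) = 2*V*(-8 + d))
(27 - 47)*w(-8, 8) = (27 - 47)*(2*8*(-8 - 8)) = -40*8*(-16) = -20*(-256) = 5120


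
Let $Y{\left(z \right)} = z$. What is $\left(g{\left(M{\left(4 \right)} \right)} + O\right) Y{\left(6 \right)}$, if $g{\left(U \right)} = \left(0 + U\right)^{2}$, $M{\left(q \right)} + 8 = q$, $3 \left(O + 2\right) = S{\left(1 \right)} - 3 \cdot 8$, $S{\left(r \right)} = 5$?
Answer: $46$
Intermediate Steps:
$O = - \frac{25}{3}$ ($O = -2 + \frac{5 - 3 \cdot 8}{3} = -2 + \frac{5 - 24}{3} = -2 + \frac{1}{3} \left(-19\right) = -2 - \frac{19}{3} = - \frac{25}{3} \approx -8.3333$)
$M{\left(q \right)} = -8 + q$
$g{\left(U \right)} = U^{2}$
$\left(g{\left(M{\left(4 \right)} \right)} + O\right) Y{\left(6 \right)} = \left(\left(-8 + 4\right)^{2} - \frac{25}{3}\right) 6 = \left(\left(-4\right)^{2} - \frac{25}{3}\right) 6 = \left(16 - \frac{25}{3}\right) 6 = \frac{23}{3} \cdot 6 = 46$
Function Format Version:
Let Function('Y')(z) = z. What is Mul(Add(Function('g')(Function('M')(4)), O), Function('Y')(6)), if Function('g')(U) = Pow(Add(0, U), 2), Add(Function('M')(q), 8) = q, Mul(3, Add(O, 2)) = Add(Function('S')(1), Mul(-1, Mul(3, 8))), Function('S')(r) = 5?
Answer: 46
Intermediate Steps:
O = Rational(-25, 3) (O = Add(-2, Mul(Rational(1, 3), Add(5, Mul(-1, Mul(3, 8))))) = Add(-2, Mul(Rational(1, 3), Add(5, Mul(-1, 24)))) = Add(-2, Mul(Rational(1, 3), Add(5, -24))) = Add(-2, Mul(Rational(1, 3), -19)) = Add(-2, Rational(-19, 3)) = Rational(-25, 3) ≈ -8.3333)
Function('M')(q) = Add(-8, q)
Function('g')(U) = Pow(U, 2)
Mul(Add(Function('g')(Function('M')(4)), O), Function('Y')(6)) = Mul(Add(Pow(Add(-8, 4), 2), Rational(-25, 3)), 6) = Mul(Add(Pow(-4, 2), Rational(-25, 3)), 6) = Mul(Add(16, Rational(-25, 3)), 6) = Mul(Rational(23, 3), 6) = 46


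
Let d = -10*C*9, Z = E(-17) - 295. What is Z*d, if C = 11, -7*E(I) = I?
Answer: 2027520/7 ≈ 2.8965e+5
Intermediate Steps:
E(I) = -I/7
Z = -2048/7 (Z = -⅐*(-17) - 295 = 17/7 - 295 = -2048/7 ≈ -292.57)
d = -990 (d = -10*11*9 = -110*9 = -990)
Z*d = -2048/7*(-990) = 2027520/7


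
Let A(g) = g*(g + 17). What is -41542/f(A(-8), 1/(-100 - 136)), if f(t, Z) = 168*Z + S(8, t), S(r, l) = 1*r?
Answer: -1225489/215 ≈ -5699.9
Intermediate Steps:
A(g) = g*(17 + g)
S(r, l) = r
f(t, Z) = 8 + 168*Z (f(t, Z) = 168*Z + 8 = 8 + 168*Z)
-41542/f(A(-8), 1/(-100 - 136)) = -41542/(8 + 168/(-100 - 136)) = -41542/(8 + 168/(-236)) = -41542/(8 + 168*(-1/236)) = -41542/(8 - 42/59) = -41542/430/59 = -41542*59/430 = -1225489/215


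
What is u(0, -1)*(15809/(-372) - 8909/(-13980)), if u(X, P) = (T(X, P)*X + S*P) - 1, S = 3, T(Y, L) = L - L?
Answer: 6047102/36115 ≈ 167.44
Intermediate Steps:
T(Y, L) = 0
u(X, P) = -1 + 3*P (u(X, P) = (0*X + 3*P) - 1 = (0 + 3*P) - 1 = 3*P - 1 = -1 + 3*P)
u(0, -1)*(15809/(-372) - 8909/(-13980)) = (-1 + 3*(-1))*(15809/(-372) - 8909/(-13980)) = (-1 - 3)*(15809*(-1/372) - 8909*(-1/13980)) = -4*(-15809/372 + 8909/13980) = -4*(-3023551/72230) = 6047102/36115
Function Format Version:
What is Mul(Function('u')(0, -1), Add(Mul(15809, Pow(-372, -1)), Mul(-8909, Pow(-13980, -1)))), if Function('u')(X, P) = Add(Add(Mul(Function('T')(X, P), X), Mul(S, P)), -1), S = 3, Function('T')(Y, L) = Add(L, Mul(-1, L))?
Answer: Rational(6047102, 36115) ≈ 167.44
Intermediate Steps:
Function('T')(Y, L) = 0
Function('u')(X, P) = Add(-1, Mul(3, P)) (Function('u')(X, P) = Add(Add(Mul(0, X), Mul(3, P)), -1) = Add(Add(0, Mul(3, P)), -1) = Add(Mul(3, P), -1) = Add(-1, Mul(3, P)))
Mul(Function('u')(0, -1), Add(Mul(15809, Pow(-372, -1)), Mul(-8909, Pow(-13980, -1)))) = Mul(Add(-1, Mul(3, -1)), Add(Mul(15809, Pow(-372, -1)), Mul(-8909, Pow(-13980, -1)))) = Mul(Add(-1, -3), Add(Mul(15809, Rational(-1, 372)), Mul(-8909, Rational(-1, 13980)))) = Mul(-4, Add(Rational(-15809, 372), Rational(8909, 13980))) = Mul(-4, Rational(-3023551, 72230)) = Rational(6047102, 36115)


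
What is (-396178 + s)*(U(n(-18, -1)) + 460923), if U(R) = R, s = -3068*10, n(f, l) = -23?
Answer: -196738852200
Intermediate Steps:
s = -30680
(-396178 + s)*(U(n(-18, -1)) + 460923) = (-396178 - 30680)*(-23 + 460923) = -426858*460900 = -196738852200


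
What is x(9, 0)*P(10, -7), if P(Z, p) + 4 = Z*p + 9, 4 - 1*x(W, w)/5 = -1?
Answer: -1625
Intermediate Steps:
x(W, w) = 25 (x(W, w) = 20 - 5*(-1) = 20 + 5 = 25)
P(Z, p) = 5 + Z*p (P(Z, p) = -4 + (Z*p + 9) = -4 + (9 + Z*p) = 5 + Z*p)
x(9, 0)*P(10, -7) = 25*(5 + 10*(-7)) = 25*(5 - 70) = 25*(-65) = -1625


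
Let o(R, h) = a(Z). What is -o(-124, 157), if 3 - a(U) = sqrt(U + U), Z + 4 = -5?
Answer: -3 + 3*I*sqrt(2) ≈ -3.0 + 4.2426*I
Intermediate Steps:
Z = -9 (Z = -4 - 5 = -9)
a(U) = 3 - sqrt(2)*sqrt(U) (a(U) = 3 - sqrt(U + U) = 3 - sqrt(2*U) = 3 - sqrt(2)*sqrt(U))
o(R, h) = 3 - 3*I*sqrt(2) (o(R, h) = 3 - sqrt(2)*sqrt(-9) = 3 - sqrt(2)*3*I = 3 - 3*I*sqrt(2))
-o(-124, 157) = -(3 - 3*I*sqrt(2)) = -3 + 3*I*sqrt(2)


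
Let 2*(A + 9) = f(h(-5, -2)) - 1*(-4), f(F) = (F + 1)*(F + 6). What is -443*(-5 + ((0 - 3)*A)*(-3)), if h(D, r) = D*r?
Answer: -320732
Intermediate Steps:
f(F) = (1 + F)*(6 + F)
A = 81 (A = -9 + ((6 + (-5*(-2))**2 + 7*(-5*(-2))) - 1*(-4))/2 = -9 + ((6 + 10**2 + 7*10) + 4)/2 = -9 + ((6 + 100 + 70) + 4)/2 = -9 + (176 + 4)/2 = -9 + (1/2)*180 = -9 + 90 = 81)
-443*(-5 + ((0 - 3)*A)*(-3)) = -443*(-5 + ((0 - 3)*81)*(-3)) = -443*(-5 - 3*81*(-3)) = -443*(-5 - 243*(-3)) = -443*(-5 + 729) = -443*724 = -320732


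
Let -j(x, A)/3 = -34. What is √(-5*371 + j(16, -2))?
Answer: I*√1753 ≈ 41.869*I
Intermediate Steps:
j(x, A) = 102 (j(x, A) = -3*(-34) = 102)
√(-5*371 + j(16, -2)) = √(-5*371 + 102) = √(-1855 + 102) = √(-1753) = I*√1753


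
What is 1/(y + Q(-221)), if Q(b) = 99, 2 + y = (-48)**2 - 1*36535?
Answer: -1/34134 ≈ -2.9296e-5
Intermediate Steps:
y = -34233 (y = -2 + ((-48)**2 - 1*36535) = -2 + (2304 - 36535) = -2 - 34231 = -34233)
1/(y + Q(-221)) = 1/(-34233 + 99) = 1/(-34134) = -1/34134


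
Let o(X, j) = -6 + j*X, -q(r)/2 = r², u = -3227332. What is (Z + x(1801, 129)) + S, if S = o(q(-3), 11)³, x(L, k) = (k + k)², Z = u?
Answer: -11650432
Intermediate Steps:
Z = -3227332
x(L, k) = 4*k² (x(L, k) = (2*k)² = 4*k²)
q(r) = -2*r²
o(X, j) = -6 + X*j
S = -8489664 (S = (-6 - 2*(-3)²*11)³ = (-6 - 2*9*11)³ = (-6 - 18*11)³ = (-6 - 198)³ = (-204)³ = -8489664)
(Z + x(1801, 129)) + S = (-3227332 + 4*129²) - 8489664 = (-3227332 + 4*16641) - 8489664 = (-3227332 + 66564) - 8489664 = -3160768 - 8489664 = -11650432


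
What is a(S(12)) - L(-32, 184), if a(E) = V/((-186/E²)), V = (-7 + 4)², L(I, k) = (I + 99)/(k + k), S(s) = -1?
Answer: -2629/11408 ≈ -0.23045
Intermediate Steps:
L(I, k) = (99 + I)/(2*k) (L(I, k) = (99 + I)/((2*k)) = (99 + I)*(1/(2*k)) = (99 + I)/(2*k))
V = 9 (V = (-3)² = 9)
a(E) = -3*E²/62 (a(E) = 9/((-186/E²)) = 9*(-E²/186) = -3*E²/62)
a(S(12)) - L(-32, 184) = -3/62*(-1)² - (99 - 32)/(2*184) = -3/62*1 - 67/(2*184) = -3/62 - 1*67/368 = -3/62 - 67/368 = -2629/11408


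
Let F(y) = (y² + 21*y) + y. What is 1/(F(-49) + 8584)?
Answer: 1/9907 ≈ 0.00010094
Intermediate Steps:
F(y) = y² + 22*y
1/(F(-49) + 8584) = 1/(-49*(22 - 49) + 8584) = 1/(-49*(-27) + 8584) = 1/(1323 + 8584) = 1/9907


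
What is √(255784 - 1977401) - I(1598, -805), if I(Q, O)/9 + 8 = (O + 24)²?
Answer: -5489577 + I*√1721617 ≈ -5.4896e+6 + 1312.1*I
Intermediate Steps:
I(Q, O) = -72 + 9*(24 + O)² (I(Q, O) = -72 + 9*(O + 24)² = -72 + 9*(24 + O)²)
√(255784 - 1977401) - I(1598, -805) = √(255784 - 1977401) - (-72 + 9*(24 - 805)²) = √(-1721617) - (-72 + 9*(-781)²) = I*√1721617 - (-72 + 9*609961) = I*√1721617 - (-72 + 5489649) = I*√1721617 - 1*5489577 = I*√1721617 - 5489577 = -5489577 + I*√1721617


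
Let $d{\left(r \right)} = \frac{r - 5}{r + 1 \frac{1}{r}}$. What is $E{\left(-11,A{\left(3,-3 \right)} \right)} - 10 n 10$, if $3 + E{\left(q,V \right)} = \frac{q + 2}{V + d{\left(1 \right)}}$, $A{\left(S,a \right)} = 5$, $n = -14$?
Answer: $-8400$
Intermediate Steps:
$d{\left(r \right)} = \frac{-5 + r}{r + \frac{1}{r}}$
$E{\left(q,V \right)} = -3 + \frac{2 + q}{-2 + V}$ ($E{\left(q,V \right)} = -3 + \frac{q + 2}{V + 1 \frac{1}{1 + 1^{2}} \left(-5 + 1\right)} = -3 + \frac{2 + q}{V + 1 \frac{1}{1 + 1} \left(-4\right)} = -3 + \frac{2 + q}{V + 1 \cdot \frac{1}{2} \left(-4\right)} = -3 + \frac{2 + q}{V - 2} = -3 + \frac{2 + q}{-2 + V}$)
$E{\left(-11,A{\left(3,-3 \right)} \right)} - 10 n 10 = \frac{8 - 11 - 15}{-2 + 5} \left(-10\right) \left(-14\right) 10 = \frac{8 - 11 - 15}{3} \cdot 140 \cdot 10 = \frac{1}{3} \left(-18\right) 1400 = \left(-6\right) 1400 = -8400$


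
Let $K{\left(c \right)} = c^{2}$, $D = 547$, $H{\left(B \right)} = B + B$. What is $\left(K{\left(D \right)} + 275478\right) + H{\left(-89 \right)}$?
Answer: $574509$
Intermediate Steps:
$H{\left(B \right)} = 2 B$
$\left(K{\left(D \right)} + 275478\right) + H{\left(-89 \right)} = \left(547^{2} + 275478\right) + 2 \left(-89\right) = \left(299209 + 275478\right) - 178 = 574687 - 178 = 574509$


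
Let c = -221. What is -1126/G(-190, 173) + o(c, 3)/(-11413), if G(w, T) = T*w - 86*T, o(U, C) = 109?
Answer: 3823253/272473962 ≈ 0.014032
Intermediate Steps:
G(w, T) = -86*T + T*w
-1126/G(-190, 173) + o(c, 3)/(-11413) = -1126*1/(173*(-86 - 190)) + 109/(-11413) = -1126/(173*(-276)) + 109*(-1/11413) = -1126/(-47748) - 109/11413 = -1126*(-1/47748) - 109/11413 = 563/23874 - 109/11413 = 3823253/272473962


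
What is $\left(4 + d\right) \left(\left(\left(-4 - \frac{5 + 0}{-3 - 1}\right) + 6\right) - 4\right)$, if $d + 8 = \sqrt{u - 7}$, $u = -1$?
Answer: $3 - \frac{3 i \sqrt{2}}{2} \approx 3.0 - 2.1213 i$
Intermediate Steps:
$d = -8 + 2 i \sqrt{2}$ ($d = -8 + \sqrt{-1 - 7} = -8 + \sqrt{-8} = -8 + 2 i \sqrt{2} \approx -8.0 + 2.8284 i$)
$\left(4 + d\right) \left(\left(\left(-4 - \frac{5 + 0}{-3 - 1}\right) + 6\right) - 4\right) = \left(4 - \left(8 - 2 i \sqrt{2}\right)\right) \left(\left(\left(-4 - \frac{5 + 0}{-3 - 1}\right) + 6\right) - 4\right) = \left(-4 + 2 i \sqrt{2}\right) \left(\left(\left(-4 - \frac{5}{-4}\right) + 6\right) - 4\right) = \left(-4 + 2 i \sqrt{2}\right) \left(\left(\left(-4 - 5 \left(- \frac{1}{4}\right)\right) + 6\right) - 4\right) = \left(-4 + 2 i \sqrt{2}\right) \left(\left(\left(-4 - - \frac{5}{4}\right) + 6\right) - 4\right) = \left(-4 + 2 i \sqrt{2}\right) \left(\left(\left(-4 + \frac{5}{4}\right) + 6\right) - 4\right) = \left(-4 + 2 i \sqrt{2}\right) \left(\left(- \frac{11}{4} + 6\right) - 4\right) = \left(-4 + 2 i \sqrt{2}\right) \left(\frac{13}{4} - 4\right) = \left(-4 + 2 i \sqrt{2}\right) \left(- \frac{3}{4}\right) = 3 - \frac{3 i \sqrt{2}}{2}$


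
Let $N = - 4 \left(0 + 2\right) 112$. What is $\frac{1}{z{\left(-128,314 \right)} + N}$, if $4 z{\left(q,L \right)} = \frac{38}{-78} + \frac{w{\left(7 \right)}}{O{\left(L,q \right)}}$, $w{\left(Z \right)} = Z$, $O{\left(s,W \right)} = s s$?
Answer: $- \frac{15380976}{13783227547} \approx -0.0011159$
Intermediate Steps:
$O{\left(s,W \right)} = s^{2}$
$N = -896$ ($N = \left(-4\right) 2 \cdot 112 = \left(-8\right) 112 = -896$)
$z{\left(q,L \right)} = - \frac{19}{156} + \frac{7}{4 L^{2}}$ ($z{\left(q,L \right)} = \frac{\frac{38}{-78} + \frac{7}{L^{2}}}{4} = \frac{38 \left(- \frac{1}{78}\right) + \frac{7}{L^{2}}}{4} = \frac{- \frac{19}{39} + \frac{7}{L^{2}}}{4} = - \frac{19}{156} + \frac{7}{4 L^{2}}$)
$\frac{1}{z{\left(-128,314 \right)} + N} = \frac{1}{\left(- \frac{19}{156} + \frac{7}{4 \cdot 98596}\right) - 896} = \frac{1}{\left(- \frac{19}{156} + \frac{7}{4} \cdot \frac{1}{98596}\right) - 896} = \frac{1}{\left(- \frac{19}{156} + \frac{7}{394384}\right) - 896} = \frac{1}{- \frac{1873051}{15380976} - 896} = \frac{1}{- \frac{13783227547}{15380976}} = - \frac{15380976}{13783227547}$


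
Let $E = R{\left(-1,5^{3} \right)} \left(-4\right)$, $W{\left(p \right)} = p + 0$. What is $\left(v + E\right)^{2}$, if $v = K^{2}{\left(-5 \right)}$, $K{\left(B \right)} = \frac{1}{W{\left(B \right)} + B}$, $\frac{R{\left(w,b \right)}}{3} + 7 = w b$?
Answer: $\frac{25090876801}{10000} \approx 2.5091 \cdot 10^{6}$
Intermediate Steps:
$W{\left(p \right)} = p$
$R{\left(w,b \right)} = -21 + 3 b w$ ($R{\left(w,b \right)} = -21 + 3 w b = -21 + 3 b w$)
$K{\left(B \right)} = \frac{1}{2 B}$ ($K{\left(B \right)} = \frac{1}{B + B} = \frac{1}{2 B}$)
$v = \frac{1}{100}$ ($v = \left(\frac{1}{2 \left(-5\right)}\right)^{2} = \left(\frac{1}{2} \left(- \frac{1}{5}\right)\right)^{2} = \left(- \frac{1}{10}\right)^{2} = \frac{1}{100} \approx 0.01$)
$E = 1584$ ($E = \left(-21 + 3 \cdot 5^{3} \left(-1\right)\right) \left(-4\right) = \left(-21 + 3 \cdot 125 \left(-1\right)\right) \left(-4\right) = \left(-21 - 375\right) \left(-4\right) = \left(-396\right) \left(-4\right) = 1584$)
$\left(v + E\right)^{2} = \left(\frac{1}{100} + 1584\right)^{2} = \left(\frac{158401}{100}\right)^{2} = \frac{25090876801}{10000}$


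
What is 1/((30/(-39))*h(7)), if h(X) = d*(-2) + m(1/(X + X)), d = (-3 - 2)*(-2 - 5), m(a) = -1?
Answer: 13/710 ≈ 0.018310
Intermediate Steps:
d = 35 (d = -5*(-7) = 35)
h(X) = -71 (h(X) = 35*(-2) - 1 = -70 - 1 = -71)
1/((30/(-39))*h(7)) = 1/((30/(-39))*(-71)) = 1/(-1/39*30*(-71)) = 1/(-10/13*(-71)) = 1/(710/13) = 13/710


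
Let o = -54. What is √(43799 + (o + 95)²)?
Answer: 2*√11370 ≈ 213.26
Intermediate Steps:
√(43799 + (o + 95)²) = √(43799 + (-54 + 95)²) = √(43799 + 41²) = √(43799 + 1681) = √45480 = 2*√11370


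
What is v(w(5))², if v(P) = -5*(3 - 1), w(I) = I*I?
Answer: 100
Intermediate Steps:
w(I) = I²
v(P) = -10 (v(P) = -5*2 = -10)
v(w(5))² = (-10)² = 100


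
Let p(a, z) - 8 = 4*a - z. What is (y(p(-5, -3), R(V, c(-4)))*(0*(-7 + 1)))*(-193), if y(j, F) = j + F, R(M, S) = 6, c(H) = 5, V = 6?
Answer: 0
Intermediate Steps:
p(a, z) = 8 - z + 4*a (p(a, z) = 8 + (4*a - z) = 8 + (-z + 4*a) = 8 - z + 4*a)
y(j, F) = F + j
(y(p(-5, -3), R(V, c(-4)))*(0*(-7 + 1)))*(-193) = ((6 + (8 - 1*(-3) + 4*(-5)))*(0*(-7 + 1)))*(-193) = ((6 + (8 + 3 - 20))*(0*(-6)))*(-193) = ((6 - 9)*0)*(-193) = -3*0*(-193) = 0*(-193) = 0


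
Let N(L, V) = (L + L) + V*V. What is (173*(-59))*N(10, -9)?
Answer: -1030907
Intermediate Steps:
N(L, V) = V² + 2*L (N(L, V) = 2*L + V² = V² + 2*L)
(173*(-59))*N(10, -9) = (173*(-59))*((-9)² + 2*10) = -10207*(81 + 20) = -10207*101 = -1030907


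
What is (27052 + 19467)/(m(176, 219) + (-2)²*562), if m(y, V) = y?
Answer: 46519/2424 ≈ 19.191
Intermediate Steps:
(27052 + 19467)/(m(176, 219) + (-2)²*562) = (27052 + 19467)/(176 + (-2)²*562) = 46519/(176 + 4*562) = 46519/(176 + 2248) = 46519/2424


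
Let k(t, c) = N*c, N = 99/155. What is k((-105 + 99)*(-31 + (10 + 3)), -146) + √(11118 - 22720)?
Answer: -14454/155 + I*√11602 ≈ -93.252 + 107.71*I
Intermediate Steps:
N = 99/155 (N = 99*(1/155) = 99/155 ≈ 0.63871)
k(t, c) = 99*c/155
k((-105 + 99)*(-31 + (10 + 3)), -146) + √(11118 - 22720) = (99/155)*(-146) + √(11118 - 22720) = -14454/155 + √(-11602) = -14454/155 + I*√11602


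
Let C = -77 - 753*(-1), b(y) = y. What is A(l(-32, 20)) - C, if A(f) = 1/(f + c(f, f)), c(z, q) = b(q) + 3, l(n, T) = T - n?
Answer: -72331/107 ≈ -675.99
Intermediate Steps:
C = 676 (C = -77 + 753 = 676)
c(z, q) = 3 + q (c(z, q) = q + 3 = 3 + q)
A(f) = 1/(3 + 2*f) (A(f) = 1/(f + (3 + f)) = 1/(3 + 2*f))
A(l(-32, 20)) - C = 1/(3 + 2*(20 - 1*(-32))) - 1*676 = 1/(3 + 2*(20 + 32)) - 676 = 1/(3 + 2*52) - 676 = 1/(3 + 104) - 676 = 1/107 - 676 = -72331/107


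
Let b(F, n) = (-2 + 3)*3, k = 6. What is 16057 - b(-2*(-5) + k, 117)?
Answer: 16054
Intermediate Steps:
b(F, n) = 3 (b(F, n) = 1*3 = 3)
16057 - b(-2*(-5) + k, 117) = 16057 - 1*3 = 16057 - 3 = 16054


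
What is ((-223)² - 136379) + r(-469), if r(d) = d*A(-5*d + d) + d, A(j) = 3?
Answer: -88526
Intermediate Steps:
r(d) = 4*d (r(d) = d*3 + d = 3*d + d = 4*d)
((-223)² - 136379) + r(-469) = ((-223)² - 136379) + 4*(-469) = (49729 - 136379) - 1876 = -86650 - 1876 = -88526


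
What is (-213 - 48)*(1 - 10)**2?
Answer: -21141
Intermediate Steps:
(-213 - 48)*(1 - 10)**2 = -261*(-9)**2 = -261*81 = -21141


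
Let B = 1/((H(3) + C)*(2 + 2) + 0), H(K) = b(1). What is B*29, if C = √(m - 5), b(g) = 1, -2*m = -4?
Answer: 29/16 - 29*I*√3/16 ≈ 1.8125 - 3.1393*I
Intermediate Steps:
m = 2 (m = -½*(-4) = 2)
H(K) = 1
C = I*√3 (C = √(2 - 5) = √(-3) = I*√3 ≈ 1.732*I)
B = 1/(4 + 4*I*√3) (B = 1/((1 + I*√3)*(2 + 2) + 0) = 1/((1 + I*√3)*4 + 0) = 1/((4 + 4*I*√3) + 0) = 1/(4 + 4*I*√3) ≈ 0.0625 - 0.10825*I)
B*29 = (1/16 - I*√3/16)*29 = 29/16 - 29*I*√3/16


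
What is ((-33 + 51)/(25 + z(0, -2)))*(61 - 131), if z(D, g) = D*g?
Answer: -252/5 ≈ -50.400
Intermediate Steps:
((-33 + 51)/(25 + z(0, -2)))*(61 - 131) = ((-33 + 51)/(25 + 0*(-2)))*(61 - 131) = (18/(25 + 0))*(-70) = (18/25)*(-70) = -252/5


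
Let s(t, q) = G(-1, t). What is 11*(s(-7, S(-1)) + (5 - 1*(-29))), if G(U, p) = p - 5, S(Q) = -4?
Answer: 242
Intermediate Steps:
G(U, p) = -5 + p
s(t, q) = -5 + t
11*(s(-7, S(-1)) + (5 - 1*(-29))) = 11*((-5 - 7) + (5 - 1*(-29))) = 11*(-12 + (5 + 29)) = 11*(-12 + 34) = 11*22 = 242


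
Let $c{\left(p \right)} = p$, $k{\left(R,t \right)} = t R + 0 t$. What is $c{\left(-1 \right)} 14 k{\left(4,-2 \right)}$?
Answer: $112$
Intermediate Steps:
$k{\left(R,t \right)} = R t$ ($k{\left(R,t \right)} = R t + 0 = R t$)
$c{\left(-1 \right)} 14 k{\left(4,-2 \right)} = \left(-1\right) 14 \cdot 4 \left(-2\right) = \left(-14\right) \left(-8\right) = 112$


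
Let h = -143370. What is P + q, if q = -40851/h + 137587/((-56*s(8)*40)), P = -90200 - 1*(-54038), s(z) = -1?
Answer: -42939131671/1189440 ≈ -36100.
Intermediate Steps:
P = -36162 (P = -90200 + 54038 = -36162)
q = 73397609/1189440 (q = -40851/(-143370) + 137587/((-56*(-1)*40)) = -40851*(-1/143370) + 137587/((56*40)) = 1513/5310 + 137587/2240 = 73397609/1189440 ≈ 61.708)
P + q = -36162 + 73397609/1189440 = -42939131671/1189440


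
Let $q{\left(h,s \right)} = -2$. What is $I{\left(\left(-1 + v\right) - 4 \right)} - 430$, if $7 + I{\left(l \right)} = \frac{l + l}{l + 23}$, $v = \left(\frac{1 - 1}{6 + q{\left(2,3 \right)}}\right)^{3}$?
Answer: $- \frac{3938}{9} \approx -437.56$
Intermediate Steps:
$v = 0$ ($v = \left(\frac{1 - 1}{6 - 2}\right)^{3} = \left(\frac{0}{4}\right)^{3} = \left(0 \cdot \frac{1}{4}\right)^{3} = 0^{3} = 0$)
$I{\left(l \right)} = -7 + \frac{2 l}{23 + l}$ ($I{\left(l \right)} = -7 + \frac{l + l}{l + 23} = -7 + \frac{2 l}{23 + l}$)
$I{\left(\left(-1 + v\right) - 4 \right)} - 430 = \frac{-161 - 5 \left(\left(-1 + 0\right) - 4\right)}{23 + \left(\left(-1 + 0\right) - 4\right)} - 430 = \frac{-161 - 5 \left(-1 - 4\right)}{23 - 5} - 430 = \frac{-161 - -25}{23 - 5} - 430 = \frac{-161 + 25}{18} - 430 = \frac{1}{18} \left(-136\right) - 430 = - \frac{68}{9} - 430 = - \frac{3938}{9}$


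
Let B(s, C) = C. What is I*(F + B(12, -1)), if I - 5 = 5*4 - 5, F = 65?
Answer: 1280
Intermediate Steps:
I = 20 (I = 5 + (5*4 - 5) = 5 + (20 - 5) = 5 + 15 = 20)
I*(F + B(12, -1)) = 20*(65 - 1) = 20*64 = 1280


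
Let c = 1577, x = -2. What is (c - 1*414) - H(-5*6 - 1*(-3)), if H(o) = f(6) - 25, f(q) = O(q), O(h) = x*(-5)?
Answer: 1178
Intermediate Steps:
O(h) = 10 (O(h) = -2*(-5) = 10)
f(q) = 10
H(o) = -15 (H(o) = 10 - 25 = -15)
(c - 1*414) - H(-5*6 - 1*(-3)) = (1577 - 1*414) - 1*(-15) = (1577 - 414) + 15 = 1163 + 15 = 1178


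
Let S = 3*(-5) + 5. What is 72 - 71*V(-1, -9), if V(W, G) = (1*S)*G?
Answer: -6318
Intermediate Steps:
S = -10 (S = -15 + 5 = -10)
V(W, G) = -10*G (V(W, G) = (1*(-10))*G = -10*G)
72 - 71*V(-1, -9) = 72 - (-710)*(-9) = 72 - 71*90 = 72 - 6390 = -6318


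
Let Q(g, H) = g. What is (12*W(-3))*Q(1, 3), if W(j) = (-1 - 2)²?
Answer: 108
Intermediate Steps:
W(j) = 9 (W(j) = (-3)² = 9)
(12*W(-3))*Q(1, 3) = (12*9)*1 = 108*1 = 108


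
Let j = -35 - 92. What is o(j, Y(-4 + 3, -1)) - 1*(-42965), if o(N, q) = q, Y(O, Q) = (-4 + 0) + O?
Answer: 42960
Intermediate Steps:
Y(O, Q) = -4 + O
j = -127
o(j, Y(-4 + 3, -1)) - 1*(-42965) = (-4 + (-4 + 3)) - 1*(-42965) = (-4 - 1) + 42965 = -5 + 42965 = 42960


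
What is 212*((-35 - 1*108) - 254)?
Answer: -84164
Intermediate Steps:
212*((-35 - 1*108) - 254) = 212*((-35 - 108) - 254) = 212*(-143 - 254) = 212*(-397) = -84164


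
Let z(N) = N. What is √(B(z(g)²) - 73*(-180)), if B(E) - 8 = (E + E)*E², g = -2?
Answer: 2*√3319 ≈ 115.22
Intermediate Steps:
B(E) = 8 + 2*E³ (B(E) = 8 + (E + E)*E² = 8 + (2*E)*E² = 8 + 2*E³)
√(B(z(g)²) - 73*(-180)) = √((8 + 2*((-2)²)³) - 73*(-180)) = √((8 + 2*4³) + 13140) = √((8 + 2*64) + 13140) = √((8 + 128) + 13140) = √(136 + 13140) = √13276 = 2*√3319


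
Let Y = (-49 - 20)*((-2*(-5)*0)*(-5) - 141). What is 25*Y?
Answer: 243225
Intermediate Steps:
Y = 9729 (Y = -69*((10*0)*(-5) - 141) = -69*(0*(-5) - 141) = -69*(0 - 141) = -69*(-141) = 9729)
25*Y = 25*9729 = 243225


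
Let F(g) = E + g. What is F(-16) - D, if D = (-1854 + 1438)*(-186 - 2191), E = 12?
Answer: -988836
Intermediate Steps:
D = 988832 (D = -416*(-2377) = 988832)
F(g) = 12 + g
F(-16) - D = (12 - 16) - 1*988832 = -4 - 988832 = -988836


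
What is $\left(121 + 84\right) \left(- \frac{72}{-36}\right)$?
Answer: $410$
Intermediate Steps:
$\left(121 + 84\right) \left(- \frac{72}{-36}\right) = 205 \left(\left(-72\right) \left(- \frac{1}{36}\right)\right) = 205 \cdot 2 = 410$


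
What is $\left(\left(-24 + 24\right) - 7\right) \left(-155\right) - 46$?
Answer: $1039$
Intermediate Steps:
$\left(\left(-24 + 24\right) - 7\right) \left(-155\right) - 46 = \left(0 - 7\right) \left(-155\right) - 46 = \left(-7\right) \left(-155\right) - 46 = 1085 - 46 = 1039$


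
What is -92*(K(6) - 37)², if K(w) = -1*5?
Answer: -162288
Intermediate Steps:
K(w) = -5
-92*(K(6) - 37)² = -92*(-5 - 37)² = -92*(-42)² = -92*1764 = -162288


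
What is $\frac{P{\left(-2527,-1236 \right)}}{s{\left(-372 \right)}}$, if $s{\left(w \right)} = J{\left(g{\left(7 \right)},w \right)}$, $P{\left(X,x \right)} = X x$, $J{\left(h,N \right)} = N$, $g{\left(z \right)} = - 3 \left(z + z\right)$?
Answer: $- \frac{260281}{31} \approx -8396.2$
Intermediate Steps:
$g{\left(z \right)} = - 6 z$ ($g{\left(z \right)} = - 3 \cdot 2 z = - 6 z$)
$s{\left(w \right)} = w$
$\frac{P{\left(-2527,-1236 \right)}}{s{\left(-372 \right)}} = \frac{\left(-2527\right) \left(-1236\right)}{-372} = 3123372 \left(- \frac{1}{372}\right) = - \frac{260281}{31}$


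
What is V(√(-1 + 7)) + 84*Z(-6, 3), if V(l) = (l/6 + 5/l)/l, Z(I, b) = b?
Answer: 253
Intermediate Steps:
V(l) = (5/l + l/6)/l (V(l) = (l*(⅙) + 5/l)/l = (l/6 + 5/l)/l = (5/l + l/6)/l)
V(√(-1 + 7)) + 84*Z(-6, 3) = (⅙ + 5/(√(-1 + 7))²) + 84*3 = (⅙ + 5/(√6)²) + 252 = (⅙ + 5*(⅙)) + 252 = (⅙ + ⅚) + 252 = 1 + 252 = 253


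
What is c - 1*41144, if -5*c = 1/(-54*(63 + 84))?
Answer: -1633005359/39690 ≈ -41144.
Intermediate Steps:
c = 1/39690 (c = -(-1/(54*(63 + 84)))/5 = -1/(5*((-54*147))) = -⅕/(-7938) = -⅕*(-1/7938) = 1/39690 ≈ 2.5195e-5)
c - 1*41144 = 1/39690 - 1*41144 = 1/39690 - 41144 = -1633005359/39690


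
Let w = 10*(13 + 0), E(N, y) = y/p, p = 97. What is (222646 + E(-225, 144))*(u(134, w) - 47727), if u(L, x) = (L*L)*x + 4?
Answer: 49382327936942/97 ≈ 5.0910e+11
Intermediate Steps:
E(N, y) = y/97
w = 130 (w = 10*13 = 130)
u(L, x) = 4 + x*L**2 (u(L, x) = L**2*x + 4 = x*L**2 + 4 = 4 + x*L**2)
(222646 + E(-225, 144))*(u(134, w) - 47727) = (222646 + (1/97)*144)*((4 + 130*134**2) - 47727) = (222646 + 144/97)*((4 + 130*17956) - 47727) = 21596806*((4 + 2334280) - 47727)/97 = 21596806*(2334284 - 47727)/97 = (21596806/97)*2286557 = 49382327936942/97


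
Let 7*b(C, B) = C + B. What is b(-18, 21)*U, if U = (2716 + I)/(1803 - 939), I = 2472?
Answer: 1297/504 ≈ 2.5734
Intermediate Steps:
b(C, B) = B/7 + C/7 (b(C, B) = (C + B)/7 = (B + C)/7 = B/7 + C/7)
U = 1297/216 (U = (2716 + 2472)/(1803 - 939) = 5188/864 = 5188*(1/864) = 1297/216 ≈ 6.0046)
b(-18, 21)*U = ((⅐)*21 + (⅐)*(-18))*(1297/216) = (3 - 18/7)*(1297/216) = (3/7)*(1297/216) = 1297/504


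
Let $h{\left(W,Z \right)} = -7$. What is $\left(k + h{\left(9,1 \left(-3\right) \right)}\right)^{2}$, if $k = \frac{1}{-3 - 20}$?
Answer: $\frac{26244}{529} \approx 49.611$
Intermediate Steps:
$k = - \frac{1}{23}$ ($k = \frac{1}{-23} = - \frac{1}{23} \approx -0.043478$)
$\left(k + h{\left(9,1 \left(-3\right) \right)}\right)^{2} = \left(- \frac{1}{23} - 7\right)^{2} = \left(- \frac{162}{23}\right)^{2} = \frac{26244}{529}$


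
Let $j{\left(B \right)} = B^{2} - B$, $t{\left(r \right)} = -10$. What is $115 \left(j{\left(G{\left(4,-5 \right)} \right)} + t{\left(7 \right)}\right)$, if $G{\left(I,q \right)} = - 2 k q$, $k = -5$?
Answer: $292100$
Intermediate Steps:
$G{\left(I,q \right)} = 10 q$ ($G{\left(I,q \right)} = \left(-2\right) \left(-5\right) q = 10 q$)
$115 \left(j{\left(G{\left(4,-5 \right)} \right)} + t{\left(7 \right)}\right) = 115 \left(10 \left(-5\right) \left(-1 + 10 \left(-5\right)\right) - 10\right) = 115 \left(- 50 \left(-1 - 50\right) - 10\right) = 115 \left(\left(-50\right) \left(-51\right) - 10\right) = 115 \left(2550 - 10\right) = 115 \cdot 2540 = 292100$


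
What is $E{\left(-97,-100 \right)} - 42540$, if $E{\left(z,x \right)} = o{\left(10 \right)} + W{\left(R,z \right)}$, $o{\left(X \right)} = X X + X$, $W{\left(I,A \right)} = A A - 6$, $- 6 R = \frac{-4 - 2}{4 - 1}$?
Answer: $-33027$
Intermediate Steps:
$R = \frac{1}{3}$ ($R = - \frac{\left(-4 - 2\right) \frac{1}{4 - 1}}{6} = - \frac{\left(-6\right) \frac{1}{3}}{6} = \left(- \frac{1}{6}\right) \left(-2\right) = \frac{1}{3} \approx 0.33333$)
$W{\left(I,A \right)} = -6 + A^{2}$ ($W{\left(I,A \right)} = A^{2} - 6 = -6 + A^{2}$)
$o{\left(X \right)} = X + X^{2}$ ($o{\left(X \right)} = X^{2} + X = X + X^{2}$)
$E{\left(z,x \right)} = 104 + z^{2}$ ($E{\left(z,x \right)} = 10 \left(1 + 10\right) + \left(-6 + z^{2}\right) = 10 \cdot 11 + \left(-6 + z^{2}\right) = 110 + \left(-6 + z^{2}\right) = 104 + z^{2}$)
$E{\left(-97,-100 \right)} - 42540 = \left(104 + \left(-97\right)^{2}\right) - 42540 = \left(104 + 9409\right) - 42540 = 9513 - 42540 = -33027$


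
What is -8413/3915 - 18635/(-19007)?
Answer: -86949866/74412405 ≈ -1.1685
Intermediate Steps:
-8413/3915 - 18635/(-19007) = -8413*1/3915 - 18635*(-1/19007) = -8413/3915 + 18635/19007 = -86949866/74412405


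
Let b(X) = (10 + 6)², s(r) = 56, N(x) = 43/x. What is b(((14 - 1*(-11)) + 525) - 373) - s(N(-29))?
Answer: 200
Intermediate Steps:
b(X) = 256 (b(X) = 16² = 256)
b(((14 - 1*(-11)) + 525) - 373) - s(N(-29)) = 256 - 1*56 = 256 - 56 = 200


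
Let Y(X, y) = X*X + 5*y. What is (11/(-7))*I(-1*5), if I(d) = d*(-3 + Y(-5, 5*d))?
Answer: -5665/7 ≈ -809.29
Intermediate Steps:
Y(X, y) = X² + 5*y
I(d) = d*(22 + 25*d) (I(d) = d*(-3 + ((-5)² + 5*(5*d))) = d*(-3 + (25 + 25*d)) = d*(22 + 25*d))
(11/(-7))*I(-1*5) = (11/(-7))*((-1*5)*(22 + 25*(-1*5))) = (11*(-⅐))*(-5*(22 + 25*(-5))) = -(-55)*(22 - 125)/7 = -(-55)*(-103)/7 = -11/7*515 = -5665/7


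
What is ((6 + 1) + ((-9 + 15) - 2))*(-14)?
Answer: -154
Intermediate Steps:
((6 + 1) + ((-9 + 15) - 2))*(-14) = (7 + (6 - 2))*(-14) = (7 + 4)*(-14) = 11*(-14) = -154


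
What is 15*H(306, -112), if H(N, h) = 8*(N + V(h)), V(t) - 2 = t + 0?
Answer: 23520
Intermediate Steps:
V(t) = 2 + t (V(t) = 2 + (t + 0) = 2 + t)
H(N, h) = 16 + 8*N + 8*h (H(N, h) = 8*(N + (2 + h)) = 8*(2 + N + h) = 16 + 8*N + 8*h)
15*H(306, -112) = 15*(16 + 8*306 + 8*(-112)) = 15*(16 + 2448 - 896) = 15*1568 = 23520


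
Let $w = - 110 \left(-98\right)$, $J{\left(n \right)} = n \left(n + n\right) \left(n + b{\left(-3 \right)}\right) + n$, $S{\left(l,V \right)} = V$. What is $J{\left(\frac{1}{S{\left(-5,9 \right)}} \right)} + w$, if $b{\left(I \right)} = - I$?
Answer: $\frac{7858757}{729} \approx 10780.0$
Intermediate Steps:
$J{\left(n \right)} = n + 2 n^{2} \left(3 + n\right)$ ($J{\left(n \right)} = n \left(n + n\right) \left(n - -3\right) + n = n 2 n \left(n + 3\right) + n = n 2 n \left(3 + n\right) + n = 2 n^{2} \left(3 + n\right) + n = n + 2 n^{2} \left(3 + n\right)$)
$w = 10780$ ($w = \left(-1\right) \left(-10780\right) = 10780$)
$J{\left(\frac{1}{S{\left(-5,9 \right)}} \right)} + w = \frac{1 + 2 \left(\frac{1}{9}\right)^{2} + \frac{6}{9}}{9} + 10780 = \frac{1 + \frac{2}{81} + 6 \cdot \frac{1}{9}}{9} + 10780 = \frac{1 + 2 \cdot \frac{1}{81} + \frac{2}{3}}{9} + 10780 = \frac{1 + \frac{2}{81} + \frac{2}{3}}{9} + 10780 = \frac{1}{9} \cdot \frac{137}{81} + 10780 = \frac{137}{729} + 10780 = \frac{7858757}{729}$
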